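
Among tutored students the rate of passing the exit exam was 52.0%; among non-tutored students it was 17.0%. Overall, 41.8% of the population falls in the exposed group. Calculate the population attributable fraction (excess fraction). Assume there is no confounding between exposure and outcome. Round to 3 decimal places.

p₁ = 0.52, p₀ = 0.17.
Overall risk P(Y=1) = π·p₁ + (1−π)·p₀ = 0.418×0.52 + 0.582×0.17 = 0.3163.
Under exogeneity, PAF = [P(Y=1) − p₀] / P(Y=1).
PAF = (0.3163 − 0.17) / 0.3163 ≈ 0.4625

PAF ≈ 0.463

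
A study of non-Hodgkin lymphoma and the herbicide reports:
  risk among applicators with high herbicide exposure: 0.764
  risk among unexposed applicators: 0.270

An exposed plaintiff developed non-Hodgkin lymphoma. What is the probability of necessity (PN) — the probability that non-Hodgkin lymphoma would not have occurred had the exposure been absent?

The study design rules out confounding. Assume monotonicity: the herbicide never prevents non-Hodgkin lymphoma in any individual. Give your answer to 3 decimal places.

PN ≈ 0.647

Let p₁ = 0.764, p₀ = 0.27.
Under exogeneity and monotonicity, PN = (p₁ − p₀) / p₁.
PN = (0.764 − 0.27) / 0.764 = 0.494 / 0.764 ≈ 0.6466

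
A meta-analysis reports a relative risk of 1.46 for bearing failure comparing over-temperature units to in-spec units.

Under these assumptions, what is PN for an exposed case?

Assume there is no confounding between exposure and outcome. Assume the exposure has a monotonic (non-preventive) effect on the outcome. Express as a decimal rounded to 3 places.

Under exogeneity and monotonicity, PN = (RR − 1) / RR = 1 − 1/RR.
PN = (1.46 − 1) / 1.46 = 0.46 / 1.46 ≈ 0.3151

PN ≈ 0.315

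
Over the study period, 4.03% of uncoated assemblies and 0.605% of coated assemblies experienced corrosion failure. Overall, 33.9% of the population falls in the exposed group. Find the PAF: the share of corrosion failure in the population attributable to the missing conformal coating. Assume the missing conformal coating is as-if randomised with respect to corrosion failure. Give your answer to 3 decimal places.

PAF ≈ 0.657

p₁ = 0.0403, p₀ = 0.00605.
Overall risk P(Y=1) = π·p₁ + (1−π)·p₀ = 0.339×0.0403 + 0.661×0.00605 = 0.017661.
Under exogeneity, PAF = [P(Y=1) − p₀] / P(Y=1).
PAF = (0.017661 − 0.00605) / 0.017661 ≈ 0.6574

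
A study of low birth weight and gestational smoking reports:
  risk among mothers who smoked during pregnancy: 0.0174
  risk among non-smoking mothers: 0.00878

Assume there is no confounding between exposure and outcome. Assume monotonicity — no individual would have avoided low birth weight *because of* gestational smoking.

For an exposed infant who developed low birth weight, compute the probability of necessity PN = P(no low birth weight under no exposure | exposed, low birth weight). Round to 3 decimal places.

PN ≈ 0.495

Let p₁ = 0.0174, p₀ = 0.00878.
Under exogeneity and monotonicity, PN = (p₁ − p₀) / p₁.
PN = (0.0174 − 0.00878) / 0.0174 = 0.00862 / 0.0174 ≈ 0.4954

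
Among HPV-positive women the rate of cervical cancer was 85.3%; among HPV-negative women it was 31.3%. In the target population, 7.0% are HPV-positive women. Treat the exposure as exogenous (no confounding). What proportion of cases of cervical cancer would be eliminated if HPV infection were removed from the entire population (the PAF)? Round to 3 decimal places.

p₁ = 0.853, p₀ = 0.313.
Overall risk P(Y=1) = π·p₁ + (1−π)·p₀ = 0.07×0.853 + 0.93×0.313 = 0.3508.
Under exogeneity, PAF = [P(Y=1) − p₀] / P(Y=1).
PAF = (0.3508 − 0.313) / 0.3508 ≈ 0.1078

PAF ≈ 0.108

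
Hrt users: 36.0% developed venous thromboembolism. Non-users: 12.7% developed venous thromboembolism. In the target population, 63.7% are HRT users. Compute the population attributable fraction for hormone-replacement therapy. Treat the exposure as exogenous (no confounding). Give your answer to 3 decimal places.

p₁ = 0.36, p₀ = 0.127.
Overall risk P(Y=1) = π·p₁ + (1−π)·p₀ = 0.637×0.36 + 0.363×0.127 = 0.27542.
Under exogeneity, PAF = [P(Y=1) − p₀] / P(Y=1).
PAF = (0.27542 − 0.127) / 0.27542 ≈ 0.5389

PAF ≈ 0.539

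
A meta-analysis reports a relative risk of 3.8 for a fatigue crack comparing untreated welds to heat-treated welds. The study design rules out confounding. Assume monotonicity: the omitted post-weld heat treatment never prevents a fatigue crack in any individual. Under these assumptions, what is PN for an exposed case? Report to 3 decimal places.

PN ≈ 0.737

Under exogeneity and monotonicity, PN = (RR − 1) / RR = 1 − 1/RR.
PN = (3.8 − 1) / 3.8 = 2.8 / 3.8 ≈ 0.7368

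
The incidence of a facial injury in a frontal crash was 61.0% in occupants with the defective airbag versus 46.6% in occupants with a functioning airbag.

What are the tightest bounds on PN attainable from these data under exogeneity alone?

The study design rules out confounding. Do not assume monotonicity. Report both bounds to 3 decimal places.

0.236 ≤ PN ≤ 0.875

p₁ = 0.61, p₀ = 0.466.
Under exogeneity alone the bounds on PN are max{0,(p₁−p₀)/p₁} ≤ PN ≤ min{1,(1−p₀)/p₁}.
  lower = (p₁ − p₀)/p₁ = 0.144 / 0.61 ≈ 0.2361
  upper = min{1, (1 − p₀)/p₁} = 0.534 / 0.61 ≈ 0.8754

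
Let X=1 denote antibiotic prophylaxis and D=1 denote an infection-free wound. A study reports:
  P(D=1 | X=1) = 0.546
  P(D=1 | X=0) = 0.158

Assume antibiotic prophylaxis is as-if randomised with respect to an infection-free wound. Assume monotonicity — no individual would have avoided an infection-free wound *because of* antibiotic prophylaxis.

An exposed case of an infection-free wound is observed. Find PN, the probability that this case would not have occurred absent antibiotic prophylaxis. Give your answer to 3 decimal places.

Let p₁ = 0.546, p₀ = 0.158.
Under exogeneity and monotonicity, PN = (p₁ − p₀) / p₁.
PN = (0.546 − 0.158) / 0.546 = 0.388 / 0.546 ≈ 0.7106

PN ≈ 0.711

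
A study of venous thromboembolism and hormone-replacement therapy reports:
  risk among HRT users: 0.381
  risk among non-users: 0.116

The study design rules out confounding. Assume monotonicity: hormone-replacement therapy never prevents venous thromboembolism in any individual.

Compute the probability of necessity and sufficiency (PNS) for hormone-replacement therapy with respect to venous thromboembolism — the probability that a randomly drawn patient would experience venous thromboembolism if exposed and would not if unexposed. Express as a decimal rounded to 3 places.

Let p₁ = 0.381, p₀ = 0.116.
Under exogeneity and monotonicity, PNS = p₁ − p₀.
PNS = 0.381 − 0.116 = 0.265

PNS ≈ 0.265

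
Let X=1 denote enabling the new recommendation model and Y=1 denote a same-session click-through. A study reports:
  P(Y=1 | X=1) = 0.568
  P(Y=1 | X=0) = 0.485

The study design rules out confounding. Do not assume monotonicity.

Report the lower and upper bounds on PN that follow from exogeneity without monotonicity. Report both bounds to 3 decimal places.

0.146 ≤ PN ≤ 0.907

Let p₁ = 0.568, p₀ = 0.485.
Under exogeneity alone the bounds on PN are max{0,(p₁−p₀)/p₁} ≤ PN ≤ min{1,(1−p₀)/p₁}.
  lower = (p₁ − p₀)/p₁ = 0.083 / 0.568 ≈ 0.1461
  upper = min{1, (1 − p₀)/p₁} = 0.515 / 0.568 ≈ 0.9067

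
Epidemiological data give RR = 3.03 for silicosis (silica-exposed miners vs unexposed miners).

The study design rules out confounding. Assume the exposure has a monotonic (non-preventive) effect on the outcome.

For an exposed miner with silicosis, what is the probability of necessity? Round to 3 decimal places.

Under exogeneity and monotonicity, PN = (RR − 1) / RR = 1 − 1/RR.
PN = (3.03 − 1) / 3.03 = 2.03 / 3.03 ≈ 0.6700

PN ≈ 0.670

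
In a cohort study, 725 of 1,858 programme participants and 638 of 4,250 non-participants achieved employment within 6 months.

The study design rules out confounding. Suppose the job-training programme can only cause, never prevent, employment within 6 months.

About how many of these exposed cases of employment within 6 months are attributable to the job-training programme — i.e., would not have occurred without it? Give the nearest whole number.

p₁ = P(outcome | exposed) = 725/1858 = 0.3902
p₀ = P(outcome | unexposed) = 638/4250 = 0.15012
PN = (p₁ − p₀)/p₁ = (0.3902 − 0.15012) / 0.3902 ≈ 0.61528.
Attributable cases ≈ PN × (exposed cases) = 0.61528 × 725 ≈ 446.08.

about 446 cases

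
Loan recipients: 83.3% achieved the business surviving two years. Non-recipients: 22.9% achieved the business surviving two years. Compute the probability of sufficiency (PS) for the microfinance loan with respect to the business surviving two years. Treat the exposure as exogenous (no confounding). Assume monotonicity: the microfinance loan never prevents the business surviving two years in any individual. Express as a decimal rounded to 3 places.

PS ≈ 0.783

p₁ = 0.833, p₀ = 0.229.
Under exogeneity and monotonicity, PS = (p₁ − p₀) / (1 − p₀).
PS = (0.833 − 0.229) / (1 − 0.229) = 0.604 / 0.771 ≈ 0.7834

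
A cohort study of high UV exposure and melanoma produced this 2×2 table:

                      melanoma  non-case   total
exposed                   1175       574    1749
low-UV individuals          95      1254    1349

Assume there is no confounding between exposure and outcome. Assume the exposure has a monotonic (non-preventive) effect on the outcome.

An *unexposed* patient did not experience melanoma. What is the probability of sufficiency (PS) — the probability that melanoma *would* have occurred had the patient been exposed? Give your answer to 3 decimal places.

PS ≈ 0.647

p₁ = P(outcome | exposed) = 1175/1749 = 0.67181
p₀ = P(outcome | unexposed) = 95/1349 = 0.070423
Under exogeneity and monotonicity, PS = (p₁ − p₀)/(1 − p₀).
PS = (0.67181 − 0.070423) / 0.92958 ≈ 0.6469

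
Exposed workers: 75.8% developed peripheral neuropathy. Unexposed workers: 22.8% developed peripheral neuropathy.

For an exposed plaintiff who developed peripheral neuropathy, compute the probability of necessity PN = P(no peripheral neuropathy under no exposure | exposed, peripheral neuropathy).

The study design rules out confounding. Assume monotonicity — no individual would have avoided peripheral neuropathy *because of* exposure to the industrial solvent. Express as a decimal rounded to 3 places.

p₁ = 0.758, p₀ = 0.228.
Under exogeneity and monotonicity, PN = (p₁ − p₀) / p₁.
PN = (0.758 − 0.228) / 0.758 = 0.53 / 0.758 ≈ 0.6992

PN ≈ 0.699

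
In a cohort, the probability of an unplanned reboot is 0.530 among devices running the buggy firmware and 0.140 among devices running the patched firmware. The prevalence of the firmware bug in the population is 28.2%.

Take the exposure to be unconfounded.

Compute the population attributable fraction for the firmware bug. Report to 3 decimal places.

Let p₁ = 0.53, p₀ = 0.14.
Overall risk P(Y=1) = π·p₁ + (1−π)·p₀ = 0.282×0.53 + 0.718×0.14 = 0.24998.
Under exogeneity, PAF = [P(Y=1) − p₀] / P(Y=1).
PAF = (0.24998 − 0.14) / 0.24998 ≈ 0.4400

PAF ≈ 0.440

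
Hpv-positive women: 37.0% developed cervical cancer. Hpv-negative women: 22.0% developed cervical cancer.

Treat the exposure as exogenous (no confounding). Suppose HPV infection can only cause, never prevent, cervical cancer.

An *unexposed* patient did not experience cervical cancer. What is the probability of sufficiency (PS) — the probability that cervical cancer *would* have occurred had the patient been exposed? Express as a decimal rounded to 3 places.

PS ≈ 0.192

p₁ = 0.37, p₀ = 0.22.
Under exogeneity and monotonicity, PS = (p₁ − p₀) / (1 − p₀).
PS = (0.37 − 0.22) / (1 − 0.22) = 0.15 / 0.78 ≈ 0.1923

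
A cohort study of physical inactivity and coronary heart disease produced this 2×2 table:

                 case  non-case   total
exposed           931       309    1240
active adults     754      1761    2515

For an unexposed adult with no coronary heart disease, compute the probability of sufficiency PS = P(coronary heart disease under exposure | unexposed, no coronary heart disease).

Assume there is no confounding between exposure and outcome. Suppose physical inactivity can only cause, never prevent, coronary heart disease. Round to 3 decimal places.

p₁ = P(outcome | exposed) = 931/1240 = 0.75081
p₀ = P(outcome | unexposed) = 754/2515 = 0.2998
Under exogeneity and monotonicity, PS = (p₁ − p₀)/(1 − p₀).
PS = (0.75081 − 0.2998) / 0.7002 ≈ 0.6441

PS ≈ 0.644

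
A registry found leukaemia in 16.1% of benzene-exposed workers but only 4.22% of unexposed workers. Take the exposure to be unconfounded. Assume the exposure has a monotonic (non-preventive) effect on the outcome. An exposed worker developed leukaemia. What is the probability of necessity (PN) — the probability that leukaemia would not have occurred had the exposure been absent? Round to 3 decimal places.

p₁ = 0.161, p₀ = 0.0422.
Under exogeneity and monotonicity, PN = (p₁ − p₀) / p₁.
PN = (0.161 − 0.0422) / 0.161 = 0.1188 / 0.161 ≈ 0.7379

PN ≈ 0.738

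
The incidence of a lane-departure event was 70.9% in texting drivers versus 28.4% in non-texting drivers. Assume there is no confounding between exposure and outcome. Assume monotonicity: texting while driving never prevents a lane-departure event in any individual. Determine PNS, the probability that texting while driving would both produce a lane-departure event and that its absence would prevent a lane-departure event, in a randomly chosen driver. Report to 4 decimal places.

PNS ≈ 0.4250

p₁ = 0.709, p₀ = 0.284.
Under exogeneity and monotonicity, PNS = p₁ − p₀.
PNS = 0.709 − 0.284 = 0.425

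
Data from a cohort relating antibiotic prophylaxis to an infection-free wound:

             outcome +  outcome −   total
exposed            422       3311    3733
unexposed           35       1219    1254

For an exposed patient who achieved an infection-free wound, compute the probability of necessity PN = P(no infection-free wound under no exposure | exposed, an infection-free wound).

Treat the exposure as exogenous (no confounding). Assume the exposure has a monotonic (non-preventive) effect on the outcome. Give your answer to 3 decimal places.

PN ≈ 0.753

p₁ = P(outcome | exposed) = 422/3733 = 0.11305
p₀ = P(outcome | unexposed) = 35/1254 = 0.027911
Under exogeneity and monotonicity, PN = (p₁ − p₀)/p₁.
PN = (0.11305 − 0.027911) / 0.11305 ≈ 0.7531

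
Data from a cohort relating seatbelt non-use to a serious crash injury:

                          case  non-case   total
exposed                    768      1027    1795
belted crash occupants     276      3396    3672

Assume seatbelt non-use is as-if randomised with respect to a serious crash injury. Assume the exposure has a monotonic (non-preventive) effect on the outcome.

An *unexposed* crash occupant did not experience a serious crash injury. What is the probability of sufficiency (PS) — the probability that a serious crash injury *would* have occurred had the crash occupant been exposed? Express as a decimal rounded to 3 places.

p₁ = P(outcome | exposed) = 768/1795 = 0.42786
p₀ = P(outcome | unexposed) = 276/3672 = 0.075163
Under exogeneity and monotonicity, PS = (p₁ − p₀) / (1 − p₀).
PS = (0.42786 − 0.075163) / (1 − 0.075163) = 0.35269 / 0.92484 ≈ 0.3814

PS ≈ 0.381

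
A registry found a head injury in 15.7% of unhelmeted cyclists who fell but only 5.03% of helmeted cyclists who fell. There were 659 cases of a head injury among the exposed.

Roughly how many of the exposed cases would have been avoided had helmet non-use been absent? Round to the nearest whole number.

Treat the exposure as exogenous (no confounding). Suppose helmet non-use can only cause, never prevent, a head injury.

p₁ = 0.157, p₀ = 0.0503.
PN = (p₁ − p₀)/p₁ = (0.157 − 0.0503) / 0.157 ≈ 0.67962.
Attributable cases ≈ PN × (exposed cases) = 0.67962 × 659 ≈ 447.87.

about 448 cases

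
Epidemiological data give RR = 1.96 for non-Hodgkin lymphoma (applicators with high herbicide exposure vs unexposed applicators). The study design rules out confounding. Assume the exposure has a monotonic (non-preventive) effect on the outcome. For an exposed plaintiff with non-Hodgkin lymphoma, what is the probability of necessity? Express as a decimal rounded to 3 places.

PN ≈ 0.490

Under exogeneity and monotonicity, PN = (RR − 1) / RR = 1 − 1/RR.
PN = (1.96 − 1) / 1.96 = 0.96 / 1.96 ≈ 0.4898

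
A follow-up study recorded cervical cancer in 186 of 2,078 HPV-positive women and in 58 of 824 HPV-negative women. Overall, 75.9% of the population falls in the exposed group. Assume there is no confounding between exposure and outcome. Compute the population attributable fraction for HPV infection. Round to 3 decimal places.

p₁ = P(outcome | exposed) = 186/2078 = 0.089509
p₀ = P(outcome | unexposed) = 58/824 = 0.070388
Overall risk P(Y=1) = π·p₁ + (1−π)·p₀ = 0.759×0.089509 + 0.241×0.070388 = 0.084901.
Under exogeneity, PAF = [P(Y=1) − p₀] / P(Y=1).
PAF = (0.084901 − 0.070388) / 0.084901 ≈ 0.1709

PAF ≈ 0.171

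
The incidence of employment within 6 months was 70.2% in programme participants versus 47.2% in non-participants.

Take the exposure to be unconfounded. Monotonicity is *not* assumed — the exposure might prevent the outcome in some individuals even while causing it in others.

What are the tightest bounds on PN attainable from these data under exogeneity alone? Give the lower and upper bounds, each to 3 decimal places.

0.328 ≤ PN ≤ 0.752

p₁ = 0.702, p₀ = 0.472.
Under exogeneity alone the bounds on PN are max{0,(p₁−p₀)/p₁} ≤ PN ≤ min{1,(1−p₀)/p₁}.
  lower = (p₁ − p₀)/p₁ = 0.23 / 0.702 ≈ 0.3276
  upper = min{1, (1 − p₀)/p₁} = 0.528 / 0.702 ≈ 0.7521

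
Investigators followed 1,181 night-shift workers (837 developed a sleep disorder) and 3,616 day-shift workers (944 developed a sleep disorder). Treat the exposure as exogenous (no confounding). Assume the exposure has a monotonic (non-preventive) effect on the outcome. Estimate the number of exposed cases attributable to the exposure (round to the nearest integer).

about 529 cases

p₁ = P(outcome | exposed) = 837/1181 = 0.70872
p₀ = P(outcome | unexposed) = 944/3616 = 0.26106
PN = (p₁ − p₀)/p₁ = (0.70872 − 0.26106) / 0.70872 ≈ 0.63164.
Attributable cases ≈ PN × (exposed cases) = 0.63164 × 837 ≈ 528.69.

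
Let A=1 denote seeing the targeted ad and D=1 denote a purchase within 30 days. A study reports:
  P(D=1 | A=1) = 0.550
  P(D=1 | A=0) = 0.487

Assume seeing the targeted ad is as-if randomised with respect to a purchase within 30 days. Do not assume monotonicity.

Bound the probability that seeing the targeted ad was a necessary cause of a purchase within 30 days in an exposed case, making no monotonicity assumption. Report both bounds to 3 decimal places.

Let p₁ = 0.55, p₀ = 0.487.
Under exogeneity alone the bounds on PN are max{0,(p₁−p₀)/p₁} ≤ PN ≤ min{1,(1−p₀)/p₁}.
  lower = (p₁ − p₀)/p₁ = 0.063 / 0.55 ≈ 0.1145
  upper = min{1, (1 − p₀)/p₁} = 0.513 / 0.55 ≈ 0.9327

0.115 ≤ PN ≤ 0.933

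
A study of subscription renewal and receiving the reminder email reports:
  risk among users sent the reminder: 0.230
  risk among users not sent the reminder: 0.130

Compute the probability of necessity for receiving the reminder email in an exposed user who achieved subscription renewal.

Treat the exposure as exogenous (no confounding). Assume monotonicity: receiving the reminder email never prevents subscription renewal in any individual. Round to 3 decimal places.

Let p₁ = 0.23, p₀ = 0.13.
Under exogeneity and monotonicity, PN = (p₁ − p₀) / p₁.
PN = (0.23 − 0.13) / 0.23 = 0.1 / 0.23 ≈ 0.4348

PN ≈ 0.435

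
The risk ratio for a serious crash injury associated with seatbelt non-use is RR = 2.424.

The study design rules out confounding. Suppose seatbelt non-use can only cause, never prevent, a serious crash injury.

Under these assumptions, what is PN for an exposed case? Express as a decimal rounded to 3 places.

Under exogeneity and monotonicity, PN = (RR − 1) / RR = 1 − 1/RR.
PN = (2.424 − 1) / 2.424 = 1.424 / 2.424 ≈ 0.5875

PN ≈ 0.587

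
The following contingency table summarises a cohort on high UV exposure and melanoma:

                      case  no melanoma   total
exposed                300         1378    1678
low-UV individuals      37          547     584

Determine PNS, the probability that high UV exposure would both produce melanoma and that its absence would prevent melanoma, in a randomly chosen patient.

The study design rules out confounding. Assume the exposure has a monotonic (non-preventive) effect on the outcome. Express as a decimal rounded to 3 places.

PNS ≈ 0.115

p₁ = P(outcome | exposed) = 300/1678 = 0.17878
p₀ = P(outcome | unexposed) = 37/584 = 0.063356
Under exogeneity and monotonicity, PNS = p₁ − p₀.
PNS = 0.17878 − 0.063356 = 0.11543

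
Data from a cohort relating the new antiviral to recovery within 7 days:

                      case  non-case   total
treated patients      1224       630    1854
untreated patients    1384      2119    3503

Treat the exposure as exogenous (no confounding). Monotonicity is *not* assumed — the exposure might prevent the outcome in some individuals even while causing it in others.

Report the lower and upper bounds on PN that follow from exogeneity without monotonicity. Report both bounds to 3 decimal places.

0.402 ≤ PN ≤ 0.916

p₁ = P(outcome | exposed) = 1224/1854 = 0.66019
p₀ = P(outcome | unexposed) = 1384/3503 = 0.39509
Under exogeneity alone the bounds on PN are max{0,(p₁−p₀)/p₁} ≤ PN ≤ min{1,(1−p₀)/p₁}.
  lower = (p₁ − p₀)/p₁ = 0.2651 / 0.66019 ≈ 0.4016
  upper = min{1, (1 − p₀)/p₁} = 0.60491 / 0.66019 ≈ 0.9163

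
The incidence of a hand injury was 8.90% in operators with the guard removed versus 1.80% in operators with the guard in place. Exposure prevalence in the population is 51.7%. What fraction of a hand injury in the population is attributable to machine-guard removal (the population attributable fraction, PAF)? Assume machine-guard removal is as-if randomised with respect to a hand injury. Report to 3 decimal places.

p₁ = 0.089, p₀ = 0.018.
Overall risk P(Y=1) = π·p₁ + (1−π)·p₀ = 0.517×0.089 + 0.483×0.018 = 0.054707.
Under exogeneity, PAF = [P(Y=1) − p₀] / P(Y=1).
PAF = (0.054707 − 0.018) / 0.054707 ≈ 0.6710

PAF ≈ 0.671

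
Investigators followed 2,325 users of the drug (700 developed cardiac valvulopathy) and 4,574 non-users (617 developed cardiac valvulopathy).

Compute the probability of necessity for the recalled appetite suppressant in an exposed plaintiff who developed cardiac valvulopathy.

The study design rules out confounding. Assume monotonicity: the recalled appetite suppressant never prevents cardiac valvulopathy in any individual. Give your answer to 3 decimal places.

p₁ = P(outcome | exposed) = 700/2325 = 0.30108
p₀ = P(outcome | unexposed) = 617/4574 = 0.13489
Under exogeneity and monotonicity, PN = (p₁ − p₀) / p₁.
PN = (0.30108 − 0.13489) / 0.30108 = 0.16618 / 0.30108 ≈ 0.5520

PN ≈ 0.552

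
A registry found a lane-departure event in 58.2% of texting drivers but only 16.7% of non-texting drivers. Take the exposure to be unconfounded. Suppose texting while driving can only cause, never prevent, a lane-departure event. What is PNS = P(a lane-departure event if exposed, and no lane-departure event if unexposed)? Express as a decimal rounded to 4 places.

PNS ≈ 0.4150

p₁ = 0.582, p₀ = 0.167.
Under exogeneity and monotonicity, PNS = p₁ − p₀.
PNS = 0.582 − 0.167 = 0.415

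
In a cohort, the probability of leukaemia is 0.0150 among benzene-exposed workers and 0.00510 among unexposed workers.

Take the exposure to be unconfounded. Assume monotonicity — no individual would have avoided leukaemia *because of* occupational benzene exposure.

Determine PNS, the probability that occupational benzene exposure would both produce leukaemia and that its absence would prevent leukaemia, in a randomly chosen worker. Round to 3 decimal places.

PNS ≈ 0.010

Let p₁ = 0.015, p₀ = 0.0051.
Under exogeneity and monotonicity, PNS = p₁ − p₀.
PNS = 0.015 − 0.0051 = 0.0099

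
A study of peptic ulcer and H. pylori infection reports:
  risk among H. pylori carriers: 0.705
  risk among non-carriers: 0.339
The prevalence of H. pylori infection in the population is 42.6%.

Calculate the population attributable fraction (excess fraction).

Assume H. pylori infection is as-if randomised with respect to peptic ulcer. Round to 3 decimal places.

PAF ≈ 0.315

Let p₁ = 0.705, p₀ = 0.339.
Overall risk P(Y=1) = π·p₁ + (1−π)·p₀ = 0.426×0.705 + 0.574×0.339 = 0.49492.
Under exogeneity, PAF = [P(Y=1) − p₀] / P(Y=1).
PAF = (0.49492 − 0.339) / 0.49492 ≈ 0.3150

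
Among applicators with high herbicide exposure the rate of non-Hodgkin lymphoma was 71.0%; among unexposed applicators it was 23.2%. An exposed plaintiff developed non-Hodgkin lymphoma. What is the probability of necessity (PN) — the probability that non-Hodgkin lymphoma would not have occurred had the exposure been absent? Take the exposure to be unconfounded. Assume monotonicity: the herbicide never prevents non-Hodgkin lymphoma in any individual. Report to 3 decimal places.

PN ≈ 0.673

p₁ = 0.71, p₀ = 0.232.
Under exogeneity and monotonicity, PN = (p₁ − p₀) / p₁.
PN = (0.71 − 0.232) / 0.71 = 0.478 / 0.71 ≈ 0.6732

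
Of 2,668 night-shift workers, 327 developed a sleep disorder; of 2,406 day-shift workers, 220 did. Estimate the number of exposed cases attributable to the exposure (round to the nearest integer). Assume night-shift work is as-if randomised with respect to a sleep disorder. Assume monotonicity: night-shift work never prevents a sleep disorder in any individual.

about 83 cases

p₁ = P(outcome | exposed) = 327/2668 = 0.12256
p₀ = P(outcome | unexposed) = 220/2406 = 0.091438
PN = (p₁ − p₀)/p₁ = (0.12256 − 0.091438) / 0.12256 ≈ 0.25395.
Attributable cases ≈ PN × (exposed cases) = 0.25395 × 327 ≈ 83.04.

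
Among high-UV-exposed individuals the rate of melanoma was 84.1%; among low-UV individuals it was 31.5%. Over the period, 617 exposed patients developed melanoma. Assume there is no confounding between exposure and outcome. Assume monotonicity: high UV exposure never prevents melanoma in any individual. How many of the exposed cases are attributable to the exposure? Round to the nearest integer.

p₁ = 0.841, p₀ = 0.315.
PN = (p₁ − p₀)/p₁ = (0.841 − 0.315) / 0.841 ≈ 0.62545.
Attributable cases ≈ PN × (exposed cases) = 0.62545 × 617 ≈ 385.90.

about 386 cases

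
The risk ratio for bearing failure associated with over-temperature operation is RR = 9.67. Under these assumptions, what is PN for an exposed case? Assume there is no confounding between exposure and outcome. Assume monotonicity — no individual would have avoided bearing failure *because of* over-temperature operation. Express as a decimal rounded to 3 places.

Under exogeneity and monotonicity, PN = (RR − 1) / RR = 1 − 1/RR.
PN = (9.67 − 1) / 9.67 = 8.67 / 9.67 ≈ 0.8966

PN ≈ 0.897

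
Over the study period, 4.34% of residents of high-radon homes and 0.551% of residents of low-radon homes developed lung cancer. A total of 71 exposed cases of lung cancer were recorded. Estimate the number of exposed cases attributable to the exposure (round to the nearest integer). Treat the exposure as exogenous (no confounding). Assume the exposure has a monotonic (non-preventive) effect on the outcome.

about 62 cases

p₁ = 0.0434, p₀ = 0.00551.
PN = (p₁ − p₀)/p₁ = (0.0434 − 0.00551) / 0.0434 ≈ 0.87304.
Attributable cases ≈ PN × (exposed cases) = 0.87304 × 71 ≈ 61.99.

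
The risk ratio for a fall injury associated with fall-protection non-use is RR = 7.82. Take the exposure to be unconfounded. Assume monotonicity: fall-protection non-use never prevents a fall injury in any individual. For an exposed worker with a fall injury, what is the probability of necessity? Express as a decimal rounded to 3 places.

Under exogeneity and monotonicity, PN = (RR − 1) / RR = 1 − 1/RR.
PN = (7.82 − 1) / 7.82 = 6.82 / 7.82 ≈ 0.8721

PN ≈ 0.872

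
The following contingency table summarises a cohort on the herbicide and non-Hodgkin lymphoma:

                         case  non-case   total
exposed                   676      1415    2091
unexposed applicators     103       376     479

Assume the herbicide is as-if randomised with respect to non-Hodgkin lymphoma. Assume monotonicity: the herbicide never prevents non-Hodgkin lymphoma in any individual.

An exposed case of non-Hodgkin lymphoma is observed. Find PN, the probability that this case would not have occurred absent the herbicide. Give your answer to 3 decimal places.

PN ≈ 0.335

p₁ = P(outcome | exposed) = 676/2091 = 0.32329
p₀ = P(outcome | unexposed) = 103/479 = 0.21503
Under exogeneity and monotonicity, PN = (p₁ − p₀)/p₁.
PN = (0.32329 − 0.21503) / 0.32329 ≈ 0.3349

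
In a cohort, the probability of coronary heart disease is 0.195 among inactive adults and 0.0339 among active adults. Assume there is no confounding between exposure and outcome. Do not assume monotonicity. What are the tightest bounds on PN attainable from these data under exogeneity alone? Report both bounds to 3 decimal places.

Let p₁ = 0.195, p₀ = 0.0339.
Under exogeneity alone the bounds on PN are max{0,(p₁−p₀)/p₁} ≤ PN ≤ min{1,(1−p₀)/p₁}.
  lower = (p₁ − p₀)/p₁ = 0.1611 / 0.195 ≈ 0.8262
  upper = min{1, (1 − p₀)/p₁} = 0.9661 / 0.195 ≈ 4.9544 → capped at 1

0.826 ≤ PN ≤ 1.000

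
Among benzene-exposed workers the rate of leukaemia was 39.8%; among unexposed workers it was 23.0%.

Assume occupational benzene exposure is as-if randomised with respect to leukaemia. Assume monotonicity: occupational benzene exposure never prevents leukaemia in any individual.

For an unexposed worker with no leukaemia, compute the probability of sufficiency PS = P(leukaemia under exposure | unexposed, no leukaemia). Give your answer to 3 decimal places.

p₁ = 0.398, p₀ = 0.23.
Under exogeneity and monotonicity, PS = (p₁ − p₀) / (1 − p₀).
PS = (0.398 − 0.23) / (1 − 0.23) = 0.168 / 0.77 ≈ 0.2182

PS ≈ 0.218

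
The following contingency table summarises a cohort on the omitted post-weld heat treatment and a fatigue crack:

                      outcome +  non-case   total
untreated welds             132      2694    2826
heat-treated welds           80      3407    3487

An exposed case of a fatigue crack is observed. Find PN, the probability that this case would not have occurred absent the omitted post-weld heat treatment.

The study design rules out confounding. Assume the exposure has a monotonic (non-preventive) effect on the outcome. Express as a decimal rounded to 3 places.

PN ≈ 0.509

p₁ = P(outcome | exposed) = 132/2826 = 0.046709
p₀ = P(outcome | unexposed) = 80/3487 = 0.022942
Under exogeneity and monotonicity, PN = (p₁ − p₀) / p₁.
PN = (0.046709 − 0.022942) / 0.046709 = 0.023767 / 0.046709 ≈ 0.5088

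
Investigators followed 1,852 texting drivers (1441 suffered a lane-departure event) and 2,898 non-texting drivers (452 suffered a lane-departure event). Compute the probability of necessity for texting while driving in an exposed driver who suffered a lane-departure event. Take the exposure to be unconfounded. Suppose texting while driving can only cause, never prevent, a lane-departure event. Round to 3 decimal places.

PN ≈ 0.800

p₁ = P(outcome | exposed) = 1441/1852 = 0.77808
p₀ = P(outcome | unexposed) = 452/2898 = 0.15597
Under exogeneity and monotonicity, PN = (p₁ − p₀) / p₁.
PN = (0.77808 − 0.15597) / 0.77808 = 0.62211 / 0.77808 ≈ 0.7995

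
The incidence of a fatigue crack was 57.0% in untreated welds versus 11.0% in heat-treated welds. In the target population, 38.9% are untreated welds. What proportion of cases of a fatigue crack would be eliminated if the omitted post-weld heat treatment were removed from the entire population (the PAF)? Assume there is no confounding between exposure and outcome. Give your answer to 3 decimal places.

p₁ = 0.57, p₀ = 0.11.
Overall risk P(Y=1) = π·p₁ + (1−π)·p₀ = 0.389×0.57 + 0.611×0.11 = 0.28894.
Under exogeneity, PAF = [P(Y=1) − p₀] / P(Y=1).
PAF = (0.28894 − 0.11) / 0.28894 ≈ 0.6193

PAF ≈ 0.619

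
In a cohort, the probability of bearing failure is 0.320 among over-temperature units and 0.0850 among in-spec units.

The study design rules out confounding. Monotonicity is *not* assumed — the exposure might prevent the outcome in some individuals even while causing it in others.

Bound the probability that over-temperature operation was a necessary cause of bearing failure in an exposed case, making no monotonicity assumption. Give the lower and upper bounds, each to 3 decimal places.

Let p₁ = 0.32, p₀ = 0.085.
Under exogeneity alone the bounds on PN are max{0,(p₁−p₀)/p₁} ≤ PN ≤ min{1,(1−p₀)/p₁}.
  lower = (p₁ − p₀)/p₁ = 0.235 / 0.32 ≈ 0.7344
  upper = min{1, (1 − p₀)/p₁} = 0.915 / 0.32 ≈ 2.8594 → capped at 1

0.734 ≤ PN ≤ 1.000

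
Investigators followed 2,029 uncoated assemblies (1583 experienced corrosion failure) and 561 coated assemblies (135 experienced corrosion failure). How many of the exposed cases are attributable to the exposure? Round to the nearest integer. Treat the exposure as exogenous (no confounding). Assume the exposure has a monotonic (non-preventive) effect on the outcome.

p₁ = P(outcome | exposed) = 1583/2029 = 0.78019
p₀ = P(outcome | unexposed) = 135/561 = 0.24064
PN = (p₁ − p₀)/p₁ = (0.78019 − 0.24064) / 0.78019 ≈ 0.69156.
Attributable cases ≈ PN × (exposed cases) = 0.69156 × 1583 ≈ 1094.74.

about 1095 cases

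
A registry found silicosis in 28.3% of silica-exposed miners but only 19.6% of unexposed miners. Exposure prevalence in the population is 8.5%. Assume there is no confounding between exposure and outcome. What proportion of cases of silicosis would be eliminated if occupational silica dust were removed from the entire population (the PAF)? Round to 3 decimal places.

p₁ = 0.283, p₀ = 0.196.
Overall risk P(Y=1) = π·p₁ + (1−π)·p₀ = 0.085×0.283 + 0.915×0.196 = 0.2034.
Under exogeneity, PAF = [P(Y=1) − p₀] / P(Y=1).
PAF = (0.2034 − 0.196) / 0.2034 ≈ 0.0364

PAF ≈ 0.036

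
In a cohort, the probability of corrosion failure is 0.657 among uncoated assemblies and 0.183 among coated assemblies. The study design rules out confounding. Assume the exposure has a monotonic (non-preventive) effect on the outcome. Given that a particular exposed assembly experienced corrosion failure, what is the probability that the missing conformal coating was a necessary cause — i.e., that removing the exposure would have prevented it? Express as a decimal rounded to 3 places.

PN ≈ 0.721

Let p₁ = 0.657, p₀ = 0.183.
Under exogeneity and monotonicity, PN = (p₁ − p₀) / p₁.
PN = (0.657 − 0.183) / 0.657 = 0.474 / 0.657 ≈ 0.7215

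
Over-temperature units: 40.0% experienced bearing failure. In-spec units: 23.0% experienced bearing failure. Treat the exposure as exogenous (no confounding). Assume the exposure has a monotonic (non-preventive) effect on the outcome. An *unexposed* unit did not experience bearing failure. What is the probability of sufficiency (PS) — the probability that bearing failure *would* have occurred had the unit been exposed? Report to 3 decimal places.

PS ≈ 0.221

p₁ = 0.4, p₀ = 0.23.
Under exogeneity and monotonicity, PS = (p₁ − p₀) / (1 − p₀).
PS = (0.4 − 0.23) / (1 − 0.23) = 0.17 / 0.77 ≈ 0.2208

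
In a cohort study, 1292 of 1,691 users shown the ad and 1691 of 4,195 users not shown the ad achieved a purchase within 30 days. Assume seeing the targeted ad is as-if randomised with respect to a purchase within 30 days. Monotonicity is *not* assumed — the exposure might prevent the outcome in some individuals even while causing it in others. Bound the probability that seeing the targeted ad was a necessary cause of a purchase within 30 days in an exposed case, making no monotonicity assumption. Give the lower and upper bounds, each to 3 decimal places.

p₁ = P(outcome | exposed) = 1292/1691 = 0.76404
p₀ = P(outcome | unexposed) = 1691/4195 = 0.4031
Under exogeneity alone the bounds on PN are max{0,(p₁−p₀)/p₁} ≤ PN ≤ min{1,(1−p₀)/p₁}.
  lower = (p₁ − p₀)/p₁ = 0.36095 / 0.76404 ≈ 0.4724
  upper = min{1, (1 − p₀)/p₁} = 0.5969 / 0.76404 ≈ 0.7812

0.472 ≤ PN ≤ 0.781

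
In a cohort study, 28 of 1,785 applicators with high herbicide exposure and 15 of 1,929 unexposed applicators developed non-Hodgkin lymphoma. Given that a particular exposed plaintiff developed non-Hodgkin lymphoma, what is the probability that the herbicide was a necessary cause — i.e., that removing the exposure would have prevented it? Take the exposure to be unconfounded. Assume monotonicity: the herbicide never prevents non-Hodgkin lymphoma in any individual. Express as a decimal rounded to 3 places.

p₁ = P(outcome | exposed) = 28/1785 = 0.015686
p₀ = P(outcome | unexposed) = 15/1929 = 0.007776
Under exogeneity and monotonicity, PN = (p₁ − p₀) / p₁.
PN = (0.015686 − 0.007776) / 0.015686 = 0.0079102 / 0.015686 ≈ 0.5043

PN ≈ 0.504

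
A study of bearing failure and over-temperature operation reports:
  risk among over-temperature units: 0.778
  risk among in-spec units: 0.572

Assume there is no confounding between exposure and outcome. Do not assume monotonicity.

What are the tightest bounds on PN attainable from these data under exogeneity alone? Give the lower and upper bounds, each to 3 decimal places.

Let p₁ = 0.778, p₀ = 0.572.
Under exogeneity alone the bounds on PN are max{0,(p₁−p₀)/p₁} ≤ PN ≤ min{1,(1−p₀)/p₁}.
  lower = (p₁ − p₀)/p₁ = 0.206 / 0.778 ≈ 0.2648
  upper = min{1, (1 − p₀)/p₁} = 0.428 / 0.778 ≈ 0.5501

0.265 ≤ PN ≤ 0.550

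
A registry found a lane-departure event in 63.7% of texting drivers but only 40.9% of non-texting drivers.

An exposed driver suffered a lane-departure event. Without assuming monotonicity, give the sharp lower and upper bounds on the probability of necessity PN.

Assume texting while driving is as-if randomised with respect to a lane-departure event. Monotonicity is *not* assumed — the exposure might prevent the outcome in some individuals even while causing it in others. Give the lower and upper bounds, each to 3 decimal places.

p₁ = 0.637, p₀ = 0.409.
Under exogeneity alone the bounds on PN are max{0,(p₁−p₀)/p₁} ≤ PN ≤ min{1,(1−p₀)/p₁}.
  lower = (p₁ − p₀)/p₁ = 0.228 / 0.637 ≈ 0.3579
  upper = min{1, (1 − p₀)/p₁} = 0.591 / 0.637 ≈ 0.9278

0.358 ≤ PN ≤ 0.928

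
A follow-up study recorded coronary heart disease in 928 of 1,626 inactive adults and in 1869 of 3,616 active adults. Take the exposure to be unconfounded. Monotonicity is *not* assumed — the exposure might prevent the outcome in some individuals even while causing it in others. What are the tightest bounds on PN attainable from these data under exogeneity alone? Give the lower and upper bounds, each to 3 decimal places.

0.094 ≤ PN ≤ 0.847

p₁ = P(outcome | exposed) = 928/1626 = 0.57073
p₀ = P(outcome | unexposed) = 1869/3616 = 0.51687
Under exogeneity alone the bounds on PN are max{0,(p₁−p₀)/p₁} ≤ PN ≤ min{1,(1−p₀)/p₁}.
  lower = (p₁ − p₀)/p₁ = 0.053856 / 0.57073 ≈ 0.0944
  upper = min{1, (1 − p₀)/p₁} = 0.48313 / 0.57073 ≈ 0.8465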